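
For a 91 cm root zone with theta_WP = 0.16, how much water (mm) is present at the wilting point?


Step 1: Water (mm) = theta_WP * depth * 10
Step 2: Water = 0.16 * 91 * 10
Step 3: Water = 145.6 mm

145.6


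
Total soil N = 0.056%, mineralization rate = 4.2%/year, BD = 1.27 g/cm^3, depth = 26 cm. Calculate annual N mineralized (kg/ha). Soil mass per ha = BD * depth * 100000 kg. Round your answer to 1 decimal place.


Step 1: Soil mass per ha = BD * depth * 100000 = 1.27 * 26 * 100000 = 3302000 kg
Step 2: Total N pool = soil mass * N%/100 = 3302000 * 0.056/100 = 1849.12 kg/ha
Step 3: N mineralized = N pool * rate%/100 = 1849.12 * 4.2/100 = 77.7 kg/ha/yr

77.7


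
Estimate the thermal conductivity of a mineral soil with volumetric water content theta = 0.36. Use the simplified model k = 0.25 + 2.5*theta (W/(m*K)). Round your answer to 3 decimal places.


Step 1: k = 0.25 + 2.5 * theta
Step 2: k = 0.25 + 2.5 * 0.36
Step 3: k = 0.25 + 0.9
Step 4: k = 1.15 W/(m*K)

1.15


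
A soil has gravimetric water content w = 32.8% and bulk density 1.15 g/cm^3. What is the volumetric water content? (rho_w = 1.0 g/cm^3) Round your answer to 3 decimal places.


Step 1: theta = (w / 100) * BD / rho_w
Step 2: theta = (32.8 / 100) * 1.15 / 1.0
Step 3: theta = 0.328 * 1.15
Step 4: theta = 0.377

0.377


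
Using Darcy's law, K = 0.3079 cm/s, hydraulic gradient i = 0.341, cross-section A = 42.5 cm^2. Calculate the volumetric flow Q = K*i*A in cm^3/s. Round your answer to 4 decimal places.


Step 1: Apply Darcy's law: Q = K * i * A
Step 2: Q = 0.3079 * 0.341 * 42.5
Step 3: Q = 4.4622 cm^3/s

4.4622


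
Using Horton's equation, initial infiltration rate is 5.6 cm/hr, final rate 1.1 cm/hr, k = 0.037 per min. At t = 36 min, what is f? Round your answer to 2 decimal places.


Step 1: f = fc + (f0 - fc) * exp(-k * t)
Step 2: exp(-0.037 * 36) = 0.263949
Step 3: f = 1.1 + (5.6 - 1.1) * 0.263949
Step 4: f = 1.1 + 4.5 * 0.263949
Step 5: f = 2.29 cm/hr

2.29


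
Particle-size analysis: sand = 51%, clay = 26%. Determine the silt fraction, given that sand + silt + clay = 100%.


Step 1: sand + silt + clay = 100%
Step 2: silt = 100 - sand - clay
Step 3: silt = 100 - 51 - 26
Step 4: silt = 23%

23


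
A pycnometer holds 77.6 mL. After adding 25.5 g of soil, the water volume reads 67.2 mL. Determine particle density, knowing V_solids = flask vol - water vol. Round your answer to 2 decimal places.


Step 1: Volume of solids = flask volume - water volume with soil
Step 2: V_solids = 77.6 - 67.2 = 10.4 mL
Step 3: Particle density = mass / V_solids = 25.5 / 10.4 = 2.45 g/cm^3

2.45


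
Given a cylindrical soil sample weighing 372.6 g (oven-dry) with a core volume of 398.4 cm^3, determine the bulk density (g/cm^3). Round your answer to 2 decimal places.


Step 1: Identify the formula: BD = dry mass / volume
Step 2: Substitute values: BD = 372.6 / 398.4
Step 3: BD = 0.94 g/cm^3

0.94


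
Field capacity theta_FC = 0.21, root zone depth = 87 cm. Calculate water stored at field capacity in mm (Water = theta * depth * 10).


Step 1: Water (mm) = theta_FC * depth (cm) * 10
Step 2: Water = 0.21 * 87 * 10
Step 3: Water = 182.7 mm

182.7


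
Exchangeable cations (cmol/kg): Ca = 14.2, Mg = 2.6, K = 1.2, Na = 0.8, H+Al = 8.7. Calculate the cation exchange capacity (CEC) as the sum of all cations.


Step 1: CEC = Ca + Mg + K + Na + (H+Al)
Step 2: CEC = 14.2 + 2.6 + 1.2 + 0.8 + 8.7
Step 3: CEC = 27.5 cmol/kg

27.5


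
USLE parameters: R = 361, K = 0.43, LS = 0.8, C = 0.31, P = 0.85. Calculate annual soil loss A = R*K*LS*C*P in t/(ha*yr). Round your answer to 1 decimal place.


Step 1: A = R * K * LS * C * P
Step 2: R * K = 361 * 0.43 = 155.23
Step 3: (R*K) * LS = 155.23 * 0.8 = 124.184
Step 4: * C * P = 124.184 * 0.31 * 0.85 = 32.7
Step 5: A = 32.7 t/(ha*yr)

32.7


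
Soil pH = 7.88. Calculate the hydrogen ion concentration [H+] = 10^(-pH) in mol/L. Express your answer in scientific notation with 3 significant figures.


Step 1: [H+] = 10^(-pH)
Step 2: [H+] = 10^(-7.88)
Step 3: [H+] = 1.32e-08 mol/L

1.32e-08


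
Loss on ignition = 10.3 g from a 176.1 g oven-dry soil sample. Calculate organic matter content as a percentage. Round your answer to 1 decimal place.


Step 1: OM% = 100 * LOI / sample mass
Step 2: OM = 100 * 10.3 / 176.1
Step 3: OM = 5.8%

5.8


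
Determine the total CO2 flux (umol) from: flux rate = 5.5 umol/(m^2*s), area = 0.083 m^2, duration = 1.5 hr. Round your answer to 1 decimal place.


Step 1: Convert time to seconds: 1.5 hr * 3600 = 5400.0 s
Step 2: Total = flux * area * time_s
Step 3: Total = 5.5 * 0.083 * 5400.0
Step 4: Total = 2465.1 umol

2465.1


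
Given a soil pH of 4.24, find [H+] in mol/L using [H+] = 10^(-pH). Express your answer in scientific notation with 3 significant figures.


Step 1: [H+] = 10^(-pH)
Step 2: [H+] = 10^(-4.24)
Step 3: [H+] = 5.75e-05 mol/L

5.75e-05


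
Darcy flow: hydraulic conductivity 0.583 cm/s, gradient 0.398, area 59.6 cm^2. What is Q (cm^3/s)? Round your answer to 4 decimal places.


Step 1: Apply Darcy's law: Q = K * i * A
Step 2: Q = 0.583 * 0.398 * 59.6
Step 3: Q = 13.8292 cm^3/s

13.8292


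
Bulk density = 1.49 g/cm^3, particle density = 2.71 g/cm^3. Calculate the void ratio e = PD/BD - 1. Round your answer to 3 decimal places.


Step 1: e = PD / BD - 1
Step 2: e = 2.71 / 1.49 - 1
Step 3: e = 1.81879 - 1
Step 4: e = 0.819

0.819


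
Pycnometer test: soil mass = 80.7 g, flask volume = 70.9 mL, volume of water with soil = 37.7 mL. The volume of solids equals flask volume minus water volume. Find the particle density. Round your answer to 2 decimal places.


Step 1: Volume of solids = flask volume - water volume with soil
Step 2: V_solids = 70.9 - 37.7 = 33.2 mL
Step 3: Particle density = mass / V_solids = 80.7 / 33.2 = 2.43 g/cm^3

2.43


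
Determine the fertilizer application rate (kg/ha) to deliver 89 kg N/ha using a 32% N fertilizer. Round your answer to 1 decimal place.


Step 1: Fertilizer rate = target N / (N content / 100)
Step 2: Rate = 89 / (32 / 100)
Step 3: Rate = 89 / 0.32
Step 4: Rate = 278.1 kg/ha

278.1


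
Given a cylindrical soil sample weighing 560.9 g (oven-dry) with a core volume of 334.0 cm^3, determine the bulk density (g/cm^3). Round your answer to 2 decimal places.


Step 1: Identify the formula: BD = dry mass / volume
Step 2: Substitute values: BD = 560.9 / 334.0
Step 3: BD = 1.68 g/cm^3

1.68


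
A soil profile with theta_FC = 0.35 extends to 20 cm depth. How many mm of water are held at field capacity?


Step 1: Water (mm) = theta_FC * depth (cm) * 10
Step 2: Water = 0.35 * 20 * 10
Step 3: Water = 70.0 mm

70.0


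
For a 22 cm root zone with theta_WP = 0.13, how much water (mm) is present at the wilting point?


Step 1: Water (mm) = theta_WP * depth * 10
Step 2: Water = 0.13 * 22 * 10
Step 3: Water = 28.6 mm

28.6


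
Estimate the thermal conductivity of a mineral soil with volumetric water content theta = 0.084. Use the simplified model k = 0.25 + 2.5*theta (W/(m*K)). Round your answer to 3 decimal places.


Step 1: k = 0.25 + 2.5 * theta
Step 2: k = 0.25 + 2.5 * 0.084
Step 3: k = 0.25 + 0.21
Step 4: k = 0.46 W/(m*K)

0.46


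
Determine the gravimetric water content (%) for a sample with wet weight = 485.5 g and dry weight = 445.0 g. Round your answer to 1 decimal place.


Step 1: Water mass = wet - dry = 485.5 - 445.0 = 40.5 g
Step 2: w = 100 * water mass / dry mass
Step 3: w = 100 * 40.5 / 445.0 = 9.1%

9.1


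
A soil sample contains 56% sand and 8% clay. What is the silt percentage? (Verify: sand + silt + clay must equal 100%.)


Step 1: sand + silt + clay = 100%
Step 2: silt = 100 - sand - clay
Step 3: silt = 100 - 56 - 8
Step 4: silt = 36%

36


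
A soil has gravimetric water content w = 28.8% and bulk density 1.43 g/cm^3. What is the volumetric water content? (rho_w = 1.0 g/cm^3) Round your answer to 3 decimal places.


Step 1: theta = (w / 100) * BD / rho_w
Step 2: theta = (28.8 / 100) * 1.43 / 1.0
Step 3: theta = 0.288 * 1.43
Step 4: theta = 0.412

0.412


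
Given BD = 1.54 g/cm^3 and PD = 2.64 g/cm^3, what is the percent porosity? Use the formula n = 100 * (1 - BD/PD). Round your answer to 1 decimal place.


Step 1: Formula: n = 100 * (1 - BD / PD)
Step 2: n = 100 * (1 - 1.54 / 2.64)
Step 3: n = 100 * (1 - 0.58333)
Step 4: n = 41.7%

41.7


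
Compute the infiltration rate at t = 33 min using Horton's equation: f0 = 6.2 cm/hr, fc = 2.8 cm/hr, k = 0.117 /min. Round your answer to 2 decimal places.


Step 1: f = fc + (f0 - fc) * exp(-k * t)
Step 2: exp(-0.117 * 33) = 0.021047
Step 3: f = 2.8 + (6.2 - 2.8) * 0.021047
Step 4: f = 2.8 + 3.4 * 0.021047
Step 5: f = 2.87 cm/hr

2.87


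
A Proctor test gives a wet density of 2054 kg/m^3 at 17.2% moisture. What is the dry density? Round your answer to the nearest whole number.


Step 1: Dry density = wet density / (1 + w/100)
Step 2: Dry density = 2054 / (1 + 17.2/100)
Step 3: Dry density = 2054 / 1.172
Step 4: Dry density = 1753 kg/m^3

1753


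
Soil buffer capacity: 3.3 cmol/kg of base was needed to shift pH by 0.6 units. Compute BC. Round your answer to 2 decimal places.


Step 1: BC = change in base / change in pH
Step 2: BC = 3.3 / 0.6
Step 3: BC = 5.5 cmol/(kg*pH unit)

5.5


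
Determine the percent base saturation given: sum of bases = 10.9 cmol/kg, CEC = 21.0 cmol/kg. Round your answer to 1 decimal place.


Step 1: BS = 100 * (sum of bases) / CEC
Step 2: BS = 100 * 10.9 / 21.0
Step 3: BS = 51.9%

51.9


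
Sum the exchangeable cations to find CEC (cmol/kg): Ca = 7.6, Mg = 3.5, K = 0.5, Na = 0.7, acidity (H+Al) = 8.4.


Step 1: CEC = Ca + Mg + K + Na + (H+Al)
Step 2: CEC = 7.6 + 3.5 + 0.5 + 0.7 + 8.4
Step 3: CEC = 20.7 cmol/kg

20.7


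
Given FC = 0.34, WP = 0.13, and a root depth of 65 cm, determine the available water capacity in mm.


Step 1: Available water = (FC - WP) * depth * 10
Step 2: AW = (0.34 - 0.13) * 65 * 10
Step 3: AW = 0.21 * 65 * 10
Step 4: AW = 136.5 mm

136.5


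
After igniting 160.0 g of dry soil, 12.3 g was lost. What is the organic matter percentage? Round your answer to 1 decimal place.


Step 1: OM% = 100 * LOI / sample mass
Step 2: OM = 100 * 12.3 / 160.0
Step 3: OM = 7.7%

7.7


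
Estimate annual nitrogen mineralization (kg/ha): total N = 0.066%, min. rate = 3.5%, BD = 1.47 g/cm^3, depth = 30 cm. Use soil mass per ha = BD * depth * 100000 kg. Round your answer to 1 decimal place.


Step 1: Soil mass per ha = BD * depth * 100000 = 1.47 * 30 * 100000 = 4410000 kg
Step 2: Total N pool = soil mass * N%/100 = 4410000 * 0.066/100 = 2910.6 kg/ha
Step 3: N mineralized = N pool * rate%/100 = 2910.6 * 3.5/100 = 101.9 kg/ha/yr

101.9


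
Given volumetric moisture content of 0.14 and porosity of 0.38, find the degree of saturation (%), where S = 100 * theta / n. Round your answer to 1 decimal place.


Step 1: S = 100 * theta_v / n
Step 2: S = 100 * 0.14 / 0.38
Step 3: S = 36.8%

36.8


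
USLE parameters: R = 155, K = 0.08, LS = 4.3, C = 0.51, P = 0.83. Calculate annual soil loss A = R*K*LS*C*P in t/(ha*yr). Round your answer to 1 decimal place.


Step 1: A = R * K * LS * C * P
Step 2: R * K = 155 * 0.08 = 12.4
Step 3: (R*K) * LS = 12.4 * 4.3 = 53.32
Step 4: * C * P = 53.32 * 0.51 * 0.83 = 22.6
Step 5: A = 22.6 t/(ha*yr)

22.6


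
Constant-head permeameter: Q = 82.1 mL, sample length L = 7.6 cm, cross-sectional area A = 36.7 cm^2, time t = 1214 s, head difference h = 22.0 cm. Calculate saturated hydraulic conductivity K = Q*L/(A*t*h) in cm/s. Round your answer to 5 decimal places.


Step 1: K = Q * L / (A * t * h)
Step 2: Numerator = 82.1 * 7.6 = 623.96
Step 3: Denominator = 36.7 * 1214 * 22.0 = 980183.6
Step 4: K = 623.96 / 980183.6 = 0.00064 cm/s

0.00064


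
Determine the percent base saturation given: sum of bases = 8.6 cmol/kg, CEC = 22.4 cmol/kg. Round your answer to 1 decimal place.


Step 1: BS = 100 * (sum of bases) / CEC
Step 2: BS = 100 * 8.6 / 22.4
Step 3: BS = 38.4%

38.4


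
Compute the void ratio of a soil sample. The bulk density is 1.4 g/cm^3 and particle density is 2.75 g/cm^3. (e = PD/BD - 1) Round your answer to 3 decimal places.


Step 1: e = PD / BD - 1
Step 2: e = 2.75 / 1.4 - 1
Step 3: e = 1.96429 - 1
Step 4: e = 0.964

0.964


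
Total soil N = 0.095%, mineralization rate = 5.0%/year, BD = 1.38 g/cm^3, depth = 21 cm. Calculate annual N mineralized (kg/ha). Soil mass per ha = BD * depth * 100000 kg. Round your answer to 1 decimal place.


Step 1: Soil mass per ha = BD * depth * 100000 = 1.38 * 21 * 100000 = 2898000 kg
Step 2: Total N pool = soil mass * N%/100 = 2898000 * 0.095/100 = 2753.1 kg/ha
Step 3: N mineralized = N pool * rate%/100 = 2753.1 * 5.0/100 = 137.7 kg/ha/yr

137.7


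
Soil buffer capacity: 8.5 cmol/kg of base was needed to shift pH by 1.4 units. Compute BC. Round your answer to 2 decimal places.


Step 1: BC = change in base / change in pH
Step 2: BC = 8.5 / 1.4
Step 3: BC = 6.07 cmol/(kg*pH unit)

6.07


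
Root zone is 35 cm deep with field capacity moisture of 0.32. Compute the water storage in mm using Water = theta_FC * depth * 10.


Step 1: Water (mm) = theta_FC * depth (cm) * 10
Step 2: Water = 0.32 * 35 * 10
Step 3: Water = 112.0 mm

112.0


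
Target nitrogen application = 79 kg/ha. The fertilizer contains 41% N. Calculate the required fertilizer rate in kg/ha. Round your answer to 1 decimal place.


Step 1: Fertilizer rate = target N / (N content / 100)
Step 2: Rate = 79 / (41 / 100)
Step 3: Rate = 79 / 0.41
Step 4: Rate = 192.7 kg/ha

192.7


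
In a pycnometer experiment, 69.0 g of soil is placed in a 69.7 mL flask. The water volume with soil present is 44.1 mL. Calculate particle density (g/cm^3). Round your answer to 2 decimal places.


Step 1: Volume of solids = flask volume - water volume with soil
Step 2: V_solids = 69.7 - 44.1 = 25.6 mL
Step 3: Particle density = mass / V_solids = 69.0 / 25.6 = 2.7 g/cm^3

2.7


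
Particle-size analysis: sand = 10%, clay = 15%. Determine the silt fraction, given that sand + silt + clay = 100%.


Step 1: sand + silt + clay = 100%
Step 2: silt = 100 - sand - clay
Step 3: silt = 100 - 10 - 15
Step 4: silt = 75%

75


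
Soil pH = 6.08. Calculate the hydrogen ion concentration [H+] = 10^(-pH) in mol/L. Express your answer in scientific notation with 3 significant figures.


Step 1: [H+] = 10^(-pH)
Step 2: [H+] = 10^(-6.08)
Step 3: [H+] = 8.32e-07 mol/L

8.32e-07


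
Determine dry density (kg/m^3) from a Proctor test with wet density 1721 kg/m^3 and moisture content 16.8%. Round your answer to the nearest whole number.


Step 1: Dry density = wet density / (1 + w/100)
Step 2: Dry density = 1721 / (1 + 16.8/100)
Step 3: Dry density = 1721 / 1.168
Step 4: Dry density = 1473 kg/m^3

1473


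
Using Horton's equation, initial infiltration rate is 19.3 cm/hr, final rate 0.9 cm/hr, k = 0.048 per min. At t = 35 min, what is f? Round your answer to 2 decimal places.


Step 1: f = fc + (f0 - fc) * exp(-k * t)
Step 2: exp(-0.048 * 35) = 0.186374
Step 3: f = 0.9 + (19.3 - 0.9) * 0.186374
Step 4: f = 0.9 + 18.4 * 0.186374
Step 5: f = 4.33 cm/hr

4.33


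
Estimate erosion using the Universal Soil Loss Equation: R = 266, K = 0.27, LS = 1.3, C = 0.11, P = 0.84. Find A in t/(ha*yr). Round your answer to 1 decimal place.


Step 1: A = R * K * LS * C * P
Step 2: R * K = 266 * 0.27 = 71.82
Step 3: (R*K) * LS = 71.82 * 1.3 = 93.366
Step 4: * C * P = 93.366 * 0.11 * 0.84 = 8.6
Step 5: A = 8.6 t/(ha*yr)

8.6


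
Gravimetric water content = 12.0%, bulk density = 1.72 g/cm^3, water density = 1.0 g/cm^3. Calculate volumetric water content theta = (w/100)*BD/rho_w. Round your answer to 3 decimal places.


Step 1: theta = (w / 100) * BD / rho_w
Step 2: theta = (12.0 / 100) * 1.72 / 1.0
Step 3: theta = 0.12 * 1.72
Step 4: theta = 0.206

0.206


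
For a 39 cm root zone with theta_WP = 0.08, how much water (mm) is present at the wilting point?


Step 1: Water (mm) = theta_WP * depth * 10
Step 2: Water = 0.08 * 39 * 10
Step 3: Water = 31.2 mm

31.2


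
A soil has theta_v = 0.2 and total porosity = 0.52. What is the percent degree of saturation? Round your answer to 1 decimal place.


Step 1: S = 100 * theta_v / n
Step 2: S = 100 * 0.2 / 0.52
Step 3: S = 38.5%

38.5


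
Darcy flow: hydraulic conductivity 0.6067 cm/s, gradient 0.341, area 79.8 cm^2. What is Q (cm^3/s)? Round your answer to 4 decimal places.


Step 1: Apply Darcy's law: Q = K * i * A
Step 2: Q = 0.6067 * 0.341 * 79.8
Step 3: Q = 16.5094 cm^3/s

16.5094


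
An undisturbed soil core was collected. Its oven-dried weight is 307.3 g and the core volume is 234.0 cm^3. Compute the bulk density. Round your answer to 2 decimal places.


Step 1: Identify the formula: BD = dry mass / volume
Step 2: Substitute values: BD = 307.3 / 234.0
Step 3: BD = 1.31 g/cm^3

1.31


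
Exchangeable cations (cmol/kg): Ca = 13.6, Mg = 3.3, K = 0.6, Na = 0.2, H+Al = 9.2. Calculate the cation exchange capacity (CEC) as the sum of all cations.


Step 1: CEC = Ca + Mg + K + Na + (H+Al)
Step 2: CEC = 13.6 + 3.3 + 0.6 + 0.2 + 9.2
Step 3: CEC = 26.9 cmol/kg

26.9


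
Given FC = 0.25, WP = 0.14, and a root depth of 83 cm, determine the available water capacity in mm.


Step 1: Available water = (FC - WP) * depth * 10
Step 2: AW = (0.25 - 0.14) * 83 * 10
Step 3: AW = 0.11 * 83 * 10
Step 4: AW = 91.3 mm

91.3


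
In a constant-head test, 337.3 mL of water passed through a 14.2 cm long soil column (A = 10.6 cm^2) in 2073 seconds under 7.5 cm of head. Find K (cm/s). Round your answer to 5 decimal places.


Step 1: K = Q * L / (A * t * h)
Step 2: Numerator = 337.3 * 14.2 = 4789.66
Step 3: Denominator = 10.6 * 2073 * 7.5 = 164803.5
Step 4: K = 4789.66 / 164803.5 = 0.02906 cm/s

0.02906


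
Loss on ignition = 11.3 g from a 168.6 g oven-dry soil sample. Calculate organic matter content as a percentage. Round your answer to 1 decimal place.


Step 1: OM% = 100 * LOI / sample mass
Step 2: OM = 100 * 11.3 / 168.6
Step 3: OM = 6.7%

6.7


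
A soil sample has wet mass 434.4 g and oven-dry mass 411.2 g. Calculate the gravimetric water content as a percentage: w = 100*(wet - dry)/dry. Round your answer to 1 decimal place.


Step 1: Water mass = wet - dry = 434.4 - 411.2 = 23.2 g
Step 2: w = 100 * water mass / dry mass
Step 3: w = 100 * 23.2 / 411.2 = 5.6%

5.6


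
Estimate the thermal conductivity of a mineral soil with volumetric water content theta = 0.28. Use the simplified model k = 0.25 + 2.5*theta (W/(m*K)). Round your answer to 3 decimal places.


Step 1: k = 0.25 + 2.5 * theta
Step 2: k = 0.25 + 2.5 * 0.28
Step 3: k = 0.25 + 0.7
Step 4: k = 0.95 W/(m*K)

0.95


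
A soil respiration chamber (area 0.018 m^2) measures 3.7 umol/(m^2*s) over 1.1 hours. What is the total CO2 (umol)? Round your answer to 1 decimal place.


Step 1: Convert time to seconds: 1.1 hr * 3600 = 3960.0 s
Step 2: Total = flux * area * time_s
Step 3: Total = 3.7 * 0.018 * 3960.0
Step 4: Total = 263.7 umol

263.7


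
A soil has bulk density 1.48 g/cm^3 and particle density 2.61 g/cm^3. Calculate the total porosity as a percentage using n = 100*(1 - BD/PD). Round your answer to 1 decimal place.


Step 1: Formula: n = 100 * (1 - BD / PD)
Step 2: n = 100 * (1 - 1.48 / 2.61)
Step 3: n = 100 * (1 - 0.56705)
Step 4: n = 43.3%

43.3


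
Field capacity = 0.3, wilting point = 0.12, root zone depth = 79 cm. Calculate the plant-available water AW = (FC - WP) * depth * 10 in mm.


Step 1: Available water = (FC - WP) * depth * 10
Step 2: AW = (0.3 - 0.12) * 79 * 10
Step 3: AW = 0.18 * 79 * 10
Step 4: AW = 142.2 mm

142.2


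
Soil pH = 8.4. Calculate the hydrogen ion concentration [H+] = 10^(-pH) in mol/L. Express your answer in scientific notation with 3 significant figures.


Step 1: [H+] = 10^(-pH)
Step 2: [H+] = 10^(-8.4)
Step 3: [H+] = 3.98e-09 mol/L

3.98e-09


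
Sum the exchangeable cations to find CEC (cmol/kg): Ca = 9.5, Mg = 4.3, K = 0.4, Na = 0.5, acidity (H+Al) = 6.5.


Step 1: CEC = Ca + Mg + K + Na + (H+Al)
Step 2: CEC = 9.5 + 4.3 + 0.4 + 0.5 + 6.5
Step 3: CEC = 21.2 cmol/kg

21.2


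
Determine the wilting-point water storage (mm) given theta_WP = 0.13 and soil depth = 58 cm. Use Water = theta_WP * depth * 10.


Step 1: Water (mm) = theta_WP * depth * 10
Step 2: Water = 0.13 * 58 * 10
Step 3: Water = 75.4 mm

75.4


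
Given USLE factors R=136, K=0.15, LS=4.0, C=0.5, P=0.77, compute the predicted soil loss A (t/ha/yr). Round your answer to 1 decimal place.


Step 1: A = R * K * LS * C * P
Step 2: R * K = 136 * 0.15 = 20.4
Step 3: (R*K) * LS = 20.4 * 4.0 = 81.6
Step 4: * C * P = 81.6 * 0.5 * 0.77 = 31.4
Step 5: A = 31.4 t/(ha*yr)

31.4


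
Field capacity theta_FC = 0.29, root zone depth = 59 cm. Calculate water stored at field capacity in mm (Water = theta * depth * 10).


Step 1: Water (mm) = theta_FC * depth (cm) * 10
Step 2: Water = 0.29 * 59 * 10
Step 3: Water = 171.1 mm

171.1


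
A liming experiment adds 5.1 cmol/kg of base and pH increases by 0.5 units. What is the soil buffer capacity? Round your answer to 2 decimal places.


Step 1: BC = change in base / change in pH
Step 2: BC = 5.1 / 0.5
Step 3: BC = 10.2 cmol/(kg*pH unit)

10.2


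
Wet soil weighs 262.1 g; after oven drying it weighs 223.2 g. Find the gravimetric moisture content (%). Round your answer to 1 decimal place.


Step 1: Water mass = wet - dry = 262.1 - 223.2 = 38.9 g
Step 2: w = 100 * water mass / dry mass
Step 3: w = 100 * 38.9 / 223.2 = 17.4%

17.4


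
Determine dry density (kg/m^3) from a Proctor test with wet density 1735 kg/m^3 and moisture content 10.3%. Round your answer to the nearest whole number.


Step 1: Dry density = wet density / (1 + w/100)
Step 2: Dry density = 1735 / (1 + 10.3/100)
Step 3: Dry density = 1735 / 1.103
Step 4: Dry density = 1573 kg/m^3

1573


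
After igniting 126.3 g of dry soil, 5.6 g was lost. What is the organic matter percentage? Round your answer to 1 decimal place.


Step 1: OM% = 100 * LOI / sample mass
Step 2: OM = 100 * 5.6 / 126.3
Step 3: OM = 4.4%

4.4


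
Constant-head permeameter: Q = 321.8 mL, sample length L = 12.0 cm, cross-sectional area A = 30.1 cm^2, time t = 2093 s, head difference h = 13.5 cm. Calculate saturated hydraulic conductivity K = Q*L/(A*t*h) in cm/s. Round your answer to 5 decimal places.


Step 1: K = Q * L / (A * t * h)
Step 2: Numerator = 321.8 * 12.0 = 3861.6
Step 3: Denominator = 30.1 * 2093 * 13.5 = 850490.55
Step 4: K = 3861.6 / 850490.55 = 0.00454 cm/s

0.00454


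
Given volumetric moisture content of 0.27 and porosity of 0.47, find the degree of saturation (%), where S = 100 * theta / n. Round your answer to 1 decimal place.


Step 1: S = 100 * theta_v / n
Step 2: S = 100 * 0.27 / 0.47
Step 3: S = 57.4%

57.4


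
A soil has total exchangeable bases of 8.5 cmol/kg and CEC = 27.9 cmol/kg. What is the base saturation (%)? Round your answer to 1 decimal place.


Step 1: BS = 100 * (sum of bases) / CEC
Step 2: BS = 100 * 8.5 / 27.9
Step 3: BS = 30.5%

30.5


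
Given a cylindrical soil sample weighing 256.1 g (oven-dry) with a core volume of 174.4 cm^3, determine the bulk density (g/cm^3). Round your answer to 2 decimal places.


Step 1: Identify the formula: BD = dry mass / volume
Step 2: Substitute values: BD = 256.1 / 174.4
Step 3: BD = 1.47 g/cm^3

1.47


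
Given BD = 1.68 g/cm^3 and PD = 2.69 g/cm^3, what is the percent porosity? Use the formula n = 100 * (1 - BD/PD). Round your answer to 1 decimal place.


Step 1: Formula: n = 100 * (1 - BD / PD)
Step 2: n = 100 * (1 - 1.68 / 2.69)
Step 3: n = 100 * (1 - 0.62454)
Step 4: n = 37.5%

37.5


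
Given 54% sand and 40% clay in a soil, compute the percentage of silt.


Step 1: sand + silt + clay = 100%
Step 2: silt = 100 - sand - clay
Step 3: silt = 100 - 54 - 40
Step 4: silt = 6%

6


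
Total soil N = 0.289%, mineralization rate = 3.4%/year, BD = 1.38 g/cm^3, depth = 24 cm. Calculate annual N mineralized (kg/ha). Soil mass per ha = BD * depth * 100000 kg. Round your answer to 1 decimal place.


Step 1: Soil mass per ha = BD * depth * 100000 = 1.38 * 24 * 100000 = 3312000 kg
Step 2: Total N pool = soil mass * N%/100 = 3312000 * 0.289/100 = 9571.68 kg/ha
Step 3: N mineralized = N pool * rate%/100 = 9571.68 * 3.4/100 = 325.4 kg/ha/yr

325.4


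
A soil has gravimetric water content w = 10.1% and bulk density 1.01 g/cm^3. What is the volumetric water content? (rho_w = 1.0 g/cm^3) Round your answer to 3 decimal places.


Step 1: theta = (w / 100) * BD / rho_w
Step 2: theta = (10.1 / 100) * 1.01 / 1.0
Step 3: theta = 0.101 * 1.01
Step 4: theta = 0.102

0.102


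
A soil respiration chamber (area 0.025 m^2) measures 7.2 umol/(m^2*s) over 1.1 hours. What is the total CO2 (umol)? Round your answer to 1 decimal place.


Step 1: Convert time to seconds: 1.1 hr * 3600 = 3960.0 s
Step 2: Total = flux * area * time_s
Step 3: Total = 7.2 * 0.025 * 3960.0
Step 4: Total = 712.8 umol

712.8


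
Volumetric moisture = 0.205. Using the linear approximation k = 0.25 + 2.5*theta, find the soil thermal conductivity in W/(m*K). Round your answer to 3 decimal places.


Step 1: k = 0.25 + 2.5 * theta
Step 2: k = 0.25 + 2.5 * 0.205
Step 3: k = 0.25 + 0.513
Step 4: k = 0.763 W/(m*K)

0.763


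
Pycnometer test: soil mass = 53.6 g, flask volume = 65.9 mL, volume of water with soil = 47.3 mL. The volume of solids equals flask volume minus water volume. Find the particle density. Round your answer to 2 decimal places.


Step 1: Volume of solids = flask volume - water volume with soil
Step 2: V_solids = 65.9 - 47.3 = 18.6 mL
Step 3: Particle density = mass / V_solids = 53.6 / 18.6 = 2.88 g/cm^3

2.88


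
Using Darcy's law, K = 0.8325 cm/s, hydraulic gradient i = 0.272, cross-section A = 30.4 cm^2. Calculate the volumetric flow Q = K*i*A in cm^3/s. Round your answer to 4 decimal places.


Step 1: Apply Darcy's law: Q = K * i * A
Step 2: Q = 0.8325 * 0.272 * 30.4
Step 3: Q = 6.8838 cm^3/s

6.8838


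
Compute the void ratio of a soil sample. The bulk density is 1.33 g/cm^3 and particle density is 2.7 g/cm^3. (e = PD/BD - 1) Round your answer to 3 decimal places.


Step 1: e = PD / BD - 1
Step 2: e = 2.7 / 1.33 - 1
Step 3: e = 2.03008 - 1
Step 4: e = 1.03

1.03


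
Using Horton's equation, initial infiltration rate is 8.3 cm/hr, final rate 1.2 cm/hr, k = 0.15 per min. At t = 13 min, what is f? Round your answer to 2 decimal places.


Step 1: f = fc + (f0 - fc) * exp(-k * t)
Step 2: exp(-0.15 * 13) = 0.142274
Step 3: f = 1.2 + (8.3 - 1.2) * 0.142274
Step 4: f = 1.2 + 7.1 * 0.142274
Step 5: f = 2.21 cm/hr

2.21


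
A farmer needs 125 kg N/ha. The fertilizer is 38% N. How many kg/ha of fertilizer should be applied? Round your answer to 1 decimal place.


Step 1: Fertilizer rate = target N / (N content / 100)
Step 2: Rate = 125 / (38 / 100)
Step 3: Rate = 125 / 0.38
Step 4: Rate = 328.9 kg/ha

328.9


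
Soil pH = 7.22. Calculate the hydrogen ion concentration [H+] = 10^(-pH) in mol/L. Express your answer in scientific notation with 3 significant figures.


Step 1: [H+] = 10^(-pH)
Step 2: [H+] = 10^(-7.22)
Step 3: [H+] = 6.03e-08 mol/L

6.03e-08


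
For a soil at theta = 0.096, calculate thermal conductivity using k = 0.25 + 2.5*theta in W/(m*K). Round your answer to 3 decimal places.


Step 1: k = 0.25 + 2.5 * theta
Step 2: k = 0.25 + 2.5 * 0.096
Step 3: k = 0.25 + 0.24
Step 4: k = 0.49 W/(m*K)

0.49


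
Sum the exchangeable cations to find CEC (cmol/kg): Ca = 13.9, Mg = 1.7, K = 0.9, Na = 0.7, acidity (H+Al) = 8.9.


Step 1: CEC = Ca + Mg + K + Na + (H+Al)
Step 2: CEC = 13.9 + 1.7 + 0.9 + 0.7 + 8.9
Step 3: CEC = 26.1 cmol/kg

26.1


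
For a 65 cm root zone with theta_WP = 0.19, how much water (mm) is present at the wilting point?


Step 1: Water (mm) = theta_WP * depth * 10
Step 2: Water = 0.19 * 65 * 10
Step 3: Water = 123.5 mm

123.5


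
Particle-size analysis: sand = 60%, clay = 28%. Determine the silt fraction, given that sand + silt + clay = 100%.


Step 1: sand + silt + clay = 100%
Step 2: silt = 100 - sand - clay
Step 3: silt = 100 - 60 - 28
Step 4: silt = 12%

12


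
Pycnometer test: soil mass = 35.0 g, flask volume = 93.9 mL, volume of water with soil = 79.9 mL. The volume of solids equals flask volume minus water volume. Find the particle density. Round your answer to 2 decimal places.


Step 1: Volume of solids = flask volume - water volume with soil
Step 2: V_solids = 93.9 - 79.9 = 14.0 mL
Step 3: Particle density = mass / V_solids = 35.0 / 14.0 = 2.5 g/cm^3

2.5


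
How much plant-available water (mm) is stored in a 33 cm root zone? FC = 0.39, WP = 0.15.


Step 1: Available water = (FC - WP) * depth * 10
Step 2: AW = (0.39 - 0.15) * 33 * 10
Step 3: AW = 0.24 * 33 * 10
Step 4: AW = 79.2 mm

79.2


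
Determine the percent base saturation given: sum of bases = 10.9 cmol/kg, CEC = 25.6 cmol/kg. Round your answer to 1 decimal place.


Step 1: BS = 100 * (sum of bases) / CEC
Step 2: BS = 100 * 10.9 / 25.6
Step 3: BS = 42.6%

42.6


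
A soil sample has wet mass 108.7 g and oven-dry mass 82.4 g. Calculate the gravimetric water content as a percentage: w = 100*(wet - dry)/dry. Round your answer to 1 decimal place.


Step 1: Water mass = wet - dry = 108.7 - 82.4 = 26.3 g
Step 2: w = 100 * water mass / dry mass
Step 3: w = 100 * 26.3 / 82.4 = 31.9%

31.9


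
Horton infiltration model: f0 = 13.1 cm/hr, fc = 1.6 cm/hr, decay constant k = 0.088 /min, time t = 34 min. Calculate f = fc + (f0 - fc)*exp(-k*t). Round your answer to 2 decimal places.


Step 1: f = fc + (f0 - fc) * exp(-k * t)
Step 2: exp(-0.088 * 34) = 0.050187
Step 3: f = 1.6 + (13.1 - 1.6) * 0.050187
Step 4: f = 1.6 + 11.5 * 0.050187
Step 5: f = 2.18 cm/hr

2.18


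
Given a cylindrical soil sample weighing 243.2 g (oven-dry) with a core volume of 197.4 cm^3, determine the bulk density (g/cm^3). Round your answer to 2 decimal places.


Step 1: Identify the formula: BD = dry mass / volume
Step 2: Substitute values: BD = 243.2 / 197.4
Step 3: BD = 1.23 g/cm^3

1.23


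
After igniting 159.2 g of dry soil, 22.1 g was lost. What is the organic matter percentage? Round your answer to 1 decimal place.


Step 1: OM% = 100 * LOI / sample mass
Step 2: OM = 100 * 22.1 / 159.2
Step 3: OM = 13.9%

13.9


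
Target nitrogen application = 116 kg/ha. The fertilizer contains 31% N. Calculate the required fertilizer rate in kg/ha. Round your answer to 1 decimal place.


Step 1: Fertilizer rate = target N / (N content / 100)
Step 2: Rate = 116 / (31 / 100)
Step 3: Rate = 116 / 0.31
Step 4: Rate = 374.2 kg/ha

374.2


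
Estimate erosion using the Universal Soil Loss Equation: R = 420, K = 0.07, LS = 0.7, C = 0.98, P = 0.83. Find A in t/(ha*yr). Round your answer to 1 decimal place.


Step 1: A = R * K * LS * C * P
Step 2: R * K = 420 * 0.07 = 29.4
Step 3: (R*K) * LS = 29.4 * 0.7 = 20.58
Step 4: * C * P = 20.58 * 0.98 * 0.83 = 16.7
Step 5: A = 16.7 t/(ha*yr)

16.7


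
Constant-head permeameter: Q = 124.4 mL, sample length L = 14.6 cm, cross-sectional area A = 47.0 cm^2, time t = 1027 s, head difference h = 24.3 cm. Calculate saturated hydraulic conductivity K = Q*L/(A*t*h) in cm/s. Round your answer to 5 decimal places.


Step 1: K = Q * L / (A * t * h)
Step 2: Numerator = 124.4 * 14.6 = 1816.24
Step 3: Denominator = 47.0 * 1027 * 24.3 = 1172936.7
Step 4: K = 1816.24 / 1172936.7 = 0.00155 cm/s

0.00155


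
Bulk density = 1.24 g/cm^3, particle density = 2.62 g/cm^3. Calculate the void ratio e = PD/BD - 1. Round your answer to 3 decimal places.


Step 1: e = PD / BD - 1
Step 2: e = 2.62 / 1.24 - 1
Step 3: e = 2.1129 - 1
Step 4: e = 1.113

1.113


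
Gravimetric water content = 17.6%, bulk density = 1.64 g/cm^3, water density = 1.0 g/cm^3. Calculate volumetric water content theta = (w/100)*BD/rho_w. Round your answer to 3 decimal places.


Step 1: theta = (w / 100) * BD / rho_w
Step 2: theta = (17.6 / 100) * 1.64 / 1.0
Step 3: theta = 0.176 * 1.64
Step 4: theta = 0.289

0.289


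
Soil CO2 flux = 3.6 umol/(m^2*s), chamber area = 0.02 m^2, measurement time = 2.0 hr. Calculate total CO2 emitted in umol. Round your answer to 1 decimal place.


Step 1: Convert time to seconds: 2.0 hr * 3600 = 7200.0 s
Step 2: Total = flux * area * time_s
Step 3: Total = 3.6 * 0.02 * 7200.0
Step 4: Total = 518.4 umol

518.4


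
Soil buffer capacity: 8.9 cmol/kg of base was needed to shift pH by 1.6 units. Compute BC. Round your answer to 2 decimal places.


Step 1: BC = change in base / change in pH
Step 2: BC = 8.9 / 1.6
Step 3: BC = 5.56 cmol/(kg*pH unit)

5.56


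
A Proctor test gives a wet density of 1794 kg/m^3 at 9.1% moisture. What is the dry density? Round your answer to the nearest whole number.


Step 1: Dry density = wet density / (1 + w/100)
Step 2: Dry density = 1794 / (1 + 9.1/100)
Step 3: Dry density = 1794 / 1.091
Step 4: Dry density = 1644 kg/m^3

1644


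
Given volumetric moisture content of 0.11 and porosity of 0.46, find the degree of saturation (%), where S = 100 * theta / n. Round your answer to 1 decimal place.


Step 1: S = 100 * theta_v / n
Step 2: S = 100 * 0.11 / 0.46
Step 3: S = 23.9%

23.9


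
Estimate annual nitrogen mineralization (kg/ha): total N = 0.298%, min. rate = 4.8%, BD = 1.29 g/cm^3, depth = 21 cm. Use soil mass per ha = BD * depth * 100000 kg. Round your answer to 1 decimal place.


Step 1: Soil mass per ha = BD * depth * 100000 = 1.29 * 21 * 100000 = 2709000 kg
Step 2: Total N pool = soil mass * N%/100 = 2709000 * 0.298/100 = 8072.82 kg/ha
Step 3: N mineralized = N pool * rate%/100 = 8072.82 * 4.8/100 = 387.5 kg/ha/yr

387.5


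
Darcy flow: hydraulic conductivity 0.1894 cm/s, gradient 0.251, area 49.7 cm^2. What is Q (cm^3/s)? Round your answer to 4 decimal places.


Step 1: Apply Darcy's law: Q = K * i * A
Step 2: Q = 0.1894 * 0.251 * 49.7
Step 3: Q = 2.3627 cm^3/s

2.3627


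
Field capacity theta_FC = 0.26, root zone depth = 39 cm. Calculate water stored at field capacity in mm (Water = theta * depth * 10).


Step 1: Water (mm) = theta_FC * depth (cm) * 10
Step 2: Water = 0.26 * 39 * 10
Step 3: Water = 101.4 mm

101.4


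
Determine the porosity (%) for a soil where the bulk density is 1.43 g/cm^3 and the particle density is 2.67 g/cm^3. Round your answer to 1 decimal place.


Step 1: Formula: n = 100 * (1 - BD / PD)
Step 2: n = 100 * (1 - 1.43 / 2.67)
Step 3: n = 100 * (1 - 0.53558)
Step 4: n = 46.4%

46.4


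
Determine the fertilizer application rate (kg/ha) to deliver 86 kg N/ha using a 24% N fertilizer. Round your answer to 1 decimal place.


Step 1: Fertilizer rate = target N / (N content / 100)
Step 2: Rate = 86 / (24 / 100)
Step 3: Rate = 86 / 0.24
Step 4: Rate = 358.3 kg/ha

358.3


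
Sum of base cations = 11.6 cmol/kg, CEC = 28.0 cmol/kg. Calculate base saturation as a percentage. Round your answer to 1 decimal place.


Step 1: BS = 100 * (sum of bases) / CEC
Step 2: BS = 100 * 11.6 / 28.0
Step 3: BS = 41.4%

41.4


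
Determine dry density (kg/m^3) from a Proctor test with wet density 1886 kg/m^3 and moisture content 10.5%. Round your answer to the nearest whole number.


Step 1: Dry density = wet density / (1 + w/100)
Step 2: Dry density = 1886 / (1 + 10.5/100)
Step 3: Dry density = 1886 / 1.105
Step 4: Dry density = 1707 kg/m^3

1707


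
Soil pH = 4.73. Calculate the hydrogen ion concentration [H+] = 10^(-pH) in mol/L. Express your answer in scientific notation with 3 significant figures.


Step 1: [H+] = 10^(-pH)
Step 2: [H+] = 10^(-4.73)
Step 3: [H+] = 1.86e-05 mol/L

1.86e-05


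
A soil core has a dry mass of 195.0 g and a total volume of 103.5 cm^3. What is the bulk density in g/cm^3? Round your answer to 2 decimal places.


Step 1: Identify the formula: BD = dry mass / volume
Step 2: Substitute values: BD = 195.0 / 103.5
Step 3: BD = 1.88 g/cm^3

1.88


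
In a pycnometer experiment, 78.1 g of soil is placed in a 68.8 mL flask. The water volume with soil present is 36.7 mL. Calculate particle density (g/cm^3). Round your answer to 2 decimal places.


Step 1: Volume of solids = flask volume - water volume with soil
Step 2: V_solids = 68.8 - 36.7 = 32.1 mL
Step 3: Particle density = mass / V_solids = 78.1 / 32.1 = 2.43 g/cm^3

2.43


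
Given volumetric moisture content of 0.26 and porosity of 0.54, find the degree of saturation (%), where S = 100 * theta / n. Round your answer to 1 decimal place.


Step 1: S = 100 * theta_v / n
Step 2: S = 100 * 0.26 / 0.54
Step 3: S = 48.1%

48.1


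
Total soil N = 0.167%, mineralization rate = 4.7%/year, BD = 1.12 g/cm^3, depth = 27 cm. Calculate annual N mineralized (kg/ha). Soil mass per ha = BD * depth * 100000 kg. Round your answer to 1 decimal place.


Step 1: Soil mass per ha = BD * depth * 100000 = 1.12 * 27 * 100000 = 3024000 kg
Step 2: Total N pool = soil mass * N%/100 = 3024000 * 0.167/100 = 5050.08 kg/ha
Step 3: N mineralized = N pool * rate%/100 = 5050.08 * 4.7/100 = 237.4 kg/ha/yr

237.4


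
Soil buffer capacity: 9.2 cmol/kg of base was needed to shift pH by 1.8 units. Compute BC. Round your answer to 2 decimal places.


Step 1: BC = change in base / change in pH
Step 2: BC = 9.2 / 1.8
Step 3: BC = 5.11 cmol/(kg*pH unit)

5.11


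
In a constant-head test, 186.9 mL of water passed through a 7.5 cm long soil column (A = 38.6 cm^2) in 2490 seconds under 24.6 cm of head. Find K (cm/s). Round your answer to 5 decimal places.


Step 1: K = Q * L / (A * t * h)
Step 2: Numerator = 186.9 * 7.5 = 1401.75
Step 3: Denominator = 38.6 * 2490 * 24.6 = 2364404.4
Step 4: K = 1401.75 / 2364404.4 = 0.00059 cm/s

0.00059


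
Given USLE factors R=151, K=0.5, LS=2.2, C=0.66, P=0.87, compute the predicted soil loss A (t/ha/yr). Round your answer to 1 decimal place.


Step 1: A = R * K * LS * C * P
Step 2: R * K = 151 * 0.5 = 75.5
Step 3: (R*K) * LS = 75.5 * 2.2 = 166.1
Step 4: * C * P = 166.1 * 0.66 * 0.87 = 95.4
Step 5: A = 95.4 t/(ha*yr)

95.4


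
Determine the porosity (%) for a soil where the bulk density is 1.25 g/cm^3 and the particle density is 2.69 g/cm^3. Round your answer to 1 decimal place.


Step 1: Formula: n = 100 * (1 - BD / PD)
Step 2: n = 100 * (1 - 1.25 / 2.69)
Step 3: n = 100 * (1 - 0.46468)
Step 4: n = 53.5%

53.5


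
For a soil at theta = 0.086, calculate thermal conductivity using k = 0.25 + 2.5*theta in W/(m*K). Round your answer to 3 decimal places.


Step 1: k = 0.25 + 2.5 * theta
Step 2: k = 0.25 + 2.5 * 0.086
Step 3: k = 0.25 + 0.215
Step 4: k = 0.465 W/(m*K)

0.465


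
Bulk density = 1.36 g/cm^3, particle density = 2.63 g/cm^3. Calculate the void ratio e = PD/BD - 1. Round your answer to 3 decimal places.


Step 1: e = PD / BD - 1
Step 2: e = 2.63 / 1.36 - 1
Step 3: e = 1.93382 - 1
Step 4: e = 0.934

0.934


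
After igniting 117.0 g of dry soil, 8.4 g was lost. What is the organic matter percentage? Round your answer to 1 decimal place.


Step 1: OM% = 100 * LOI / sample mass
Step 2: OM = 100 * 8.4 / 117.0
Step 3: OM = 7.2%

7.2


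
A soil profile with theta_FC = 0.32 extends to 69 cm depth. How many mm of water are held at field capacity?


Step 1: Water (mm) = theta_FC * depth (cm) * 10
Step 2: Water = 0.32 * 69 * 10
Step 3: Water = 220.8 mm

220.8


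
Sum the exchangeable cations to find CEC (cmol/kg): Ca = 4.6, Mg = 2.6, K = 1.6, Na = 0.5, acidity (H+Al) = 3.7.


Step 1: CEC = Ca + Mg + K + Na + (H+Al)
Step 2: CEC = 4.6 + 2.6 + 1.6 + 0.5 + 3.7
Step 3: CEC = 13.0 cmol/kg

13.0


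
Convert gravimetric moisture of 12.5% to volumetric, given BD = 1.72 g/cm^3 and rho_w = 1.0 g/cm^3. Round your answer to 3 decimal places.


Step 1: theta = (w / 100) * BD / rho_w
Step 2: theta = (12.5 / 100) * 1.72 / 1.0
Step 3: theta = 0.125 * 1.72
Step 4: theta = 0.215

0.215
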